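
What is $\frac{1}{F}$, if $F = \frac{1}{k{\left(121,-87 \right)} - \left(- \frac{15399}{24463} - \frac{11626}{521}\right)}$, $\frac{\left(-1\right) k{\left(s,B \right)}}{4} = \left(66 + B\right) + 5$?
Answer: $\frac{1108123989}{12745223} \approx 86.944$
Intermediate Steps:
$k{\left(s,B \right)} = -284 - 4 B$ ($k{\left(s,B \right)} = - 4 \left(\left(66 + B\right) + 5\right) = - 4 \left(71 + B\right) = -284 - 4 B$)
$F = \frac{12745223}{1108123989}$ ($F = \frac{1}{\left(-284 - -348\right) - \left(- \frac{15399}{24463} - \frac{11626}{521}\right)} = \frac{1}{\left(-284 + 348\right) - - \frac{292429717}{12745223}} = \frac{1}{64 + \left(\frac{11626}{521} + \frac{15399}{24463}\right)} = \frac{1}{64 + \frac{292429717}{12745223}} = \frac{1}{\frac{1108123989}{12745223}} = \frac{12745223}{1108123989} \approx 0.011502$)
$\frac{1}{F} = \frac{1}{\frac{12745223}{1108123989}} = \frac{1108123989}{12745223}$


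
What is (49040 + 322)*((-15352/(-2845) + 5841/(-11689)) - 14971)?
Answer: -24567508971294264/33255205 ≈ -7.3876e+8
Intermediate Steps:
(49040 + 322)*((-15352/(-2845) + 5841/(-11689)) - 14971) = 49362*((-15352*(-1/2845) + 5841*(-1/11689)) - 14971) = 49362*((15352/2845 - 5841/11689) - 14971) = 49362*(162831883/33255205 - 14971) = 49362*(-497700842172/33255205) = -24567508971294264/33255205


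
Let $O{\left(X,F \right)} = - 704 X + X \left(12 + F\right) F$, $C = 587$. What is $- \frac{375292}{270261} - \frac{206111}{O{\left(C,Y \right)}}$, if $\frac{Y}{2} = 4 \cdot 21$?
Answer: $- \frac{6562378353515}{4685685761952} \approx -1.4005$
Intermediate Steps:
$Y = 168$ ($Y = 2 \cdot 4 \cdot 21 = 2 \cdot 84 = 168$)
$O{\left(X,F \right)} = - 704 X + F X \left(12 + F\right)$
$- \frac{375292}{270261} - \frac{206111}{O{\left(C,Y \right)}} = - \frac{375292}{270261} - \frac{206111}{587 \left(-704 + 168^{2} + 12 \cdot 168\right)} = \left(-375292\right) \frac{1}{270261} - \frac{206111}{587 \left(-704 + 28224 + 2016\right)} = - \frac{375292}{270261} - \frac{206111}{587 \cdot 29536} = - \frac{375292}{270261} - \frac{206111}{17337632} = - \frac{6562378353515}{4685685761952}$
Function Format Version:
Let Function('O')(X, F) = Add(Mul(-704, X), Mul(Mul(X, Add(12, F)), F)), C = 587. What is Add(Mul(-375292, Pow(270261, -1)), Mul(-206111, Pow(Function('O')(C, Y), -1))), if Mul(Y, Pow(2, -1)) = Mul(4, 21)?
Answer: Rational(-6562378353515, 4685685761952) ≈ -1.4005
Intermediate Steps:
Y = 168 (Y = Mul(2, Mul(4, 21)) = Mul(2, 84) = 168)
Function('O')(X, F) = Add(Mul(-704, X), Mul(F, X, Add(12, F)))
Add(Mul(-375292, Pow(270261, -1)), Mul(-206111, Pow(Function('O')(C, Y), -1))) = Add(Mul(-375292, Pow(270261, -1)), Mul(-206111, Pow(Mul(587, Add(-704, Pow(168, 2), Mul(12, 168))), -1))) = Add(Mul(-375292, Rational(1, 270261)), Mul(-206111, Pow(Mul(587, Add(-704, 28224, 2016)), -1))) = Add(Rational(-375292, 270261), Mul(-206111, Pow(Mul(587, 29536), -1))) = Add(Rational(-375292, 270261), Mul(-206111, Pow(17337632, -1))) = Add(Rational(-375292, 270261), Mul(-206111, Rational(1, 17337632))) = Add(Rational(-375292, 270261), Rational(-206111, 17337632)) = Rational(-6562378353515, 4685685761952)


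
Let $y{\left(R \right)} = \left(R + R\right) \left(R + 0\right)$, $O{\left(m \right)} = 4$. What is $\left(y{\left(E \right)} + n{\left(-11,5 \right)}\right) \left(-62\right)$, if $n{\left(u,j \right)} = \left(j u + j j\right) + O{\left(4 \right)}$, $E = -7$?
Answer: $-4464$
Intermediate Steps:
$y{\left(R \right)} = 2 R^{2}$ ($y{\left(R \right)} = 2 R R = 2 R^{2}$)
$n{\left(u,j \right)} = 4 + j^{2} + j u$ ($n{\left(u,j \right)} = \left(j u + j j\right) + 4 = \left(j u + j^{2}\right) + 4 = \left(j^{2} + j u\right) + 4 = 4 + j^{2} + j u$)
$\left(y{\left(E \right)} + n{\left(-11,5 \right)}\right) \left(-62\right) = \left(2 \left(-7\right)^{2} + \left(4 + 5^{2} + 5 \left(-11\right)\right)\right) \left(-62\right) = \left(2 \cdot 49 + \left(4 + 25 - 55\right)\right) \left(-62\right) = \left(98 - 26\right) \left(-62\right) = 72 \left(-62\right) = -4464$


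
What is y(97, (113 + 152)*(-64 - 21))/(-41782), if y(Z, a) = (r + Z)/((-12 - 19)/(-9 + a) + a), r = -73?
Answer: 90136/3534606220743 ≈ 2.5501e-8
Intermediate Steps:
y(Z, a) = (-73 + Z)/(a - 31/(-9 + a)) (y(Z, a) = (-73 + Z)/((-12 - 19)/(-9 + a) + a) = (-73 + Z)/(-31/(-9 + a) + a) = (-73 + Z)/(a - 31/(-9 + a)))
y(97, (113 + 152)*(-64 - 21))/(-41782) = ((-657 + 9*97 + 73*((113 + 152)*(-64 - 21)) - 1*97*(113 + 152)*(-64 - 21))/(31 - ((113 + 152)*(-64 - 21))**2 + 9*((113 + 152)*(-64 - 21))))/(-41782) = ((-657 + 873 + 73*(265*(-85)) - 1*97*265*(-85))/(31 - (265*(-85))**2 + 9*(265*(-85))))*(-1/41782) = ((-657 + 873 + 73*(-22525) - 1*97*(-22525))/(31 - 1*(-22525)**2 + 9*(-22525)))*(-1/41782) = ((-657 + 873 - 1644325 + 2184925)/(31 - 1*507375625 - 202725))*(-1/41782) = (540816/(31 - 507375625 - 202725))*(-1/41782) = (540816/(-507578319))*(-1/41782) = -1/507578319*540816*(-1/41782) = -180272/169192773*(-1/41782) = 90136/3534606220743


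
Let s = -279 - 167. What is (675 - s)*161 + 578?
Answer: 181059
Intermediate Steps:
s = -446
(675 - s)*161 + 578 = (675 - 1*(-446))*161 + 578 = (675 + 446)*161 + 578 = 1121*161 + 578 = 180481 + 578 = 181059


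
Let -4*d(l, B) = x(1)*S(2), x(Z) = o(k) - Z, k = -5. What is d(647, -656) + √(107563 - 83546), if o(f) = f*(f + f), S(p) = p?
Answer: -49/2 + √24017 ≈ 130.47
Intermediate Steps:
o(f) = 2*f² (o(f) = f*(2*f) = 2*f²)
x(Z) = 50 - Z (x(Z) = 2*(-5)² - Z = 2*25 - Z = 50 - Z)
d(l, B) = -49/2 (d(l, B) = -(50 - 1*1)*2/4 = -(50 - 1)*2/4 = -49*2/4 = -¼*98 = -49/2)
d(647, -656) + √(107563 - 83546) = -49/2 + √(107563 - 83546) = -49/2 + √24017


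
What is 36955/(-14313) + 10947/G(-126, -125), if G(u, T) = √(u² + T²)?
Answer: -36955/14313 + 10947*√109/1853 ≈ 59.096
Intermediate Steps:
G(u, T) = √(T² + u²)
36955/(-14313) + 10947/G(-126, -125) = 36955/(-14313) + 10947/(√((-125)² + (-126)²)) = 36955*(-1/14313) + 10947/(√(15625 + 15876)) = -36955/14313 + 10947/(√31501) = -36955/14313 + 10947/((17*√109)) = -36955/14313 + 10947*(√109/1853) = -36955/14313 + 10947*√109/1853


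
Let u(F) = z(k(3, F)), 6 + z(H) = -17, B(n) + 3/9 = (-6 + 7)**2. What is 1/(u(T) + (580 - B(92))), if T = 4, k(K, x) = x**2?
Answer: 3/1669 ≈ 0.0017975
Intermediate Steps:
B(n) = 2/3 (B(n) = -1/3 + (-6 + 7)**2 = -1/3 + 1**2 = -1/3 + 1 = 2/3)
z(H) = -23 (z(H) = -6 - 17 = -23)
u(F) = -23
1/(u(T) + (580 - B(92))) = 1/(-23 + (580 - 1*2/3)) = 1/(-23 + (580 - 2/3)) = 1/(-23 + 1738/3) = 1/(1669/3) = 3/1669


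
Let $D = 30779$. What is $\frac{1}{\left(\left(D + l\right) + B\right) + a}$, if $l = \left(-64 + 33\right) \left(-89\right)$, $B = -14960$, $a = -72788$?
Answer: $- \frac{1}{54210} \approx -1.8447 \cdot 10^{-5}$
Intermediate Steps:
$l = 2759$ ($l = \left(-31\right) \left(-89\right) = 2759$)
$\frac{1}{\left(\left(D + l\right) + B\right) + a} = \frac{1}{\left(\left(30779 + 2759\right) - 14960\right) - 72788} = \frac{1}{\left(33538 - 14960\right) - 72788} = \frac{1}{18578 - 72788} = \frac{1}{-54210} = - \frac{1}{54210}$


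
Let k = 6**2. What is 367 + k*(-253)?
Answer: -8741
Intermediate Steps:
k = 36
367 + k*(-253) = 367 + 36*(-253) = 367 - 9108 = -8741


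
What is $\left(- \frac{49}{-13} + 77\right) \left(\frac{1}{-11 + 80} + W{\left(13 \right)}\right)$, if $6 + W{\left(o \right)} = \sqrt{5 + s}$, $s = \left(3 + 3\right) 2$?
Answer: $- \frac{144550}{299} + \frac{1050 \sqrt{17}}{13} \approx -150.42$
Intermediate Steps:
$s = 12$ ($s = 6 \cdot 2 = 12$)
$W{\left(o \right)} = -6 + \sqrt{17}$ ($W{\left(o \right)} = -6 + \sqrt{5 + 12} = -6 + \sqrt{17}$)
$\left(- \frac{49}{-13} + 77\right) \left(\frac{1}{-11 + 80} + W{\left(13 \right)}\right) = \left(- \frac{49}{-13} + 77\right) \left(\frac{1}{-11 + 80} - \left(6 - \sqrt{17}\right)\right) = \left(\left(-49\right) \left(- \frac{1}{13}\right) + 77\right) \left(\frac{1}{69} - \left(6 - \sqrt{17}\right)\right) = \left(\frac{49}{13} + 77\right) \left(\frac{1}{69} - \left(6 - \sqrt{17}\right)\right) = \frac{1050 \left(- \frac{413}{69} + \sqrt{17}\right)}{13} = - \frac{144550}{299} + \frac{1050 \sqrt{17}}{13}$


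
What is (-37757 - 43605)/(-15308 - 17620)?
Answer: 40681/16464 ≈ 2.4709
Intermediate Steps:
(-37757 - 43605)/(-15308 - 17620) = -81362/(-32928) = -81362*(-1/32928) = 40681/16464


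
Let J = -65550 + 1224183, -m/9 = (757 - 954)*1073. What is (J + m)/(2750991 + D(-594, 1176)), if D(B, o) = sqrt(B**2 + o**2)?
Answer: 311887185646/280294435047 - 680236*sqrt(48217)/280294435047 ≈ 1.1122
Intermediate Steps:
m = 1902429 (m = -9*(757 - 954)*1073 = -(-1773)*1073 = -9*(-211381) = 1902429)
J = 1158633
(J + m)/(2750991 + D(-594, 1176)) = (1158633 + 1902429)/(2750991 + sqrt((-594)**2 + 1176**2)) = 3061062/(2750991 + sqrt(352836 + 1382976)) = 3061062/(2750991 + sqrt(1735812)) = 3061062/(2750991 + 6*sqrt(48217))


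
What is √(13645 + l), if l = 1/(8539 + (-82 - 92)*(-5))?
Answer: √128385806/97 ≈ 116.81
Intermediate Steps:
l = 1/9409 (l = 1/(8539 - 174*(-5)) = 1/(8539 + 870) = 1/9409 ≈ 0.00010628)
√(13645 + l) = √(13645 + 1/9409) = √(128385806/9409) = √128385806/97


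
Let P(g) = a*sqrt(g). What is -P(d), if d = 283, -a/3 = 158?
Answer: 474*sqrt(283) ≈ 7973.9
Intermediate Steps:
a = -474 (a = -3*158 = -474)
P(g) = -474*sqrt(g)
-P(d) = -(-474)*sqrt(283) = 474*sqrt(283)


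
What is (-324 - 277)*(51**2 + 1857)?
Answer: -2679258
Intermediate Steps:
(-324 - 277)*(51**2 + 1857) = -601*(2601 + 1857) = -601*4458 = -2679258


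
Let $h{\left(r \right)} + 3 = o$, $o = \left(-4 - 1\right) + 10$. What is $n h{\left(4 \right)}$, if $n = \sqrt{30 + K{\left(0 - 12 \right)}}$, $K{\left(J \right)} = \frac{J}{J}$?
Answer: $2 \sqrt{31} \approx 11.136$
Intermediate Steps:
$K{\left(J \right)} = 1$
$n = \sqrt{31}$ ($n = \sqrt{30 + 1} = \sqrt{31} \approx 5.5678$)
$o = 5$ ($o = -5 + 10 = 5$)
$h{\left(r \right)} = 2$ ($h{\left(r \right)} = -3 + 5 = 2$)
$n h{\left(4 \right)} = \sqrt{31} \cdot 2 = 2 \sqrt{31}$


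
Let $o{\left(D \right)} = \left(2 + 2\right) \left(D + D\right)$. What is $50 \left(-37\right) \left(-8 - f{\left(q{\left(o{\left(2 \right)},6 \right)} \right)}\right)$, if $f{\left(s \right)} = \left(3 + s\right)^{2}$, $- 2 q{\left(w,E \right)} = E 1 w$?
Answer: $3761050$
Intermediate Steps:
$o{\left(D \right)} = 8 D$ ($o{\left(D \right)} = 4 \cdot 2 D = 8 D$)
$q{\left(w,E \right)} = - \frac{E w}{2}$ ($q{\left(w,E \right)} = - \frac{E 1 w}{2} = - \frac{E w}{2}$)
$50 \left(-37\right) \left(-8 - f{\left(q{\left(o{\left(2 \right)},6 \right)} \right)}\right) = 50 \left(-37\right) \left(-8 - \left(3 - 3 \cdot 8 \cdot 2\right)^{2}\right) = - 1850 \left(-8 - \left(3 - 3 \cdot 16\right)^{2}\right) = - 1850 \left(-8 - \left(3 - 48\right)^{2}\right) = - 1850 \left(-8 - \left(-45\right)^{2}\right) = - 1850 \left(-8 - 2025\right) = \left(-1850\right) \left(-2033\right) = 3761050$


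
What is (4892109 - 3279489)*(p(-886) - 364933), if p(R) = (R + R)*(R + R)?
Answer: 4475102743620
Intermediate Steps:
p(R) = 4*R² (p(R) = (2*R)*(2*R) = 4*R²)
(4892109 - 3279489)*(p(-886) - 364933) = (4892109 - 3279489)*(4*(-886)² - 364933) = 1612620*(4*784996 - 364933) = 1612620*(3139984 - 364933) = 1612620*2775051 = 4475102743620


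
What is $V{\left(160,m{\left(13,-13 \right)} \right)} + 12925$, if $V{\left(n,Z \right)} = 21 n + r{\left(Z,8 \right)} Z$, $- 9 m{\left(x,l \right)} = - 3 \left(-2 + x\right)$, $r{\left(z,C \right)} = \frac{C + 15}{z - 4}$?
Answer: $16032$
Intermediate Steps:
$r{\left(z,C \right)} = \frac{15 + C}{-4 + z}$
$m{\left(x,l \right)} = - \frac{2}{3} + \frac{x}{3}$ ($m{\left(x,l \right)} = - \frac{\left(-3\right) \left(-2 + x\right)}{9} = - \frac{6 - 3 x}{9} = - \frac{2}{3} + \frac{x}{3}$)
$V{\left(n,Z \right)} = 21 n + \frac{23 Z}{-4 + Z}$ ($V{\left(n,Z \right)} = 21 n + \frac{15 + 8}{-4 + Z} Z = 21 n + \frac{1}{-4 + Z} 23 Z = 21 n + \frac{23}{-4 + Z} Z = 21 n + \frac{23 Z}{-4 + Z}$)
$V{\left(160,m{\left(13,-13 \right)} \right)} + 12925 = \frac{23 \left(- \frac{2}{3} + \frac{1}{3} \cdot 13\right) + 21 \cdot 160 \left(-4 + \left(- \frac{2}{3} + \frac{1}{3} \cdot 13\right)\right)}{-4 + \left(- \frac{2}{3} + \frac{1}{3} \cdot 13\right)} + 12925 = \frac{23 \left(- \frac{2}{3} + \frac{13}{3}\right) + 21 \cdot 160 \left(-4 + \left(- \frac{2}{3} + \frac{13}{3}\right)\right)}{-4 + \left(- \frac{2}{3} + \frac{13}{3}\right)} + 12925 = \frac{23 \cdot \frac{11}{3} + 21 \cdot 160 \left(-4 + \frac{11}{3}\right)}{-4 + \frac{11}{3}} + 12925 = \frac{\frac{253}{3} + 21 \cdot 160 \left(- \frac{1}{3}\right)}{- \frac{1}{3}} + 12925 = - 3 \left(\frac{253}{3} - 1120\right) + 12925 = \left(-3\right) \left(- \frac{3107}{3}\right) + 12925 = 3107 + 12925 = 16032$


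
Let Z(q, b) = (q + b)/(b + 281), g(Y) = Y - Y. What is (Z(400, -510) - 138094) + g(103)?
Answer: -31623416/229 ≈ -1.3809e+5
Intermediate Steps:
g(Y) = 0
Z(q, b) = (b + q)/(281 + b)
(Z(400, -510) - 138094) + g(103) = ((-510 + 400)/(281 - 510) - 138094) + 0 = (-110/(-229) - 138094) + 0 = (-1/229*(-110) - 138094) + 0 = (110/229 - 138094) + 0 = -31623416/229 + 0 = -31623416/229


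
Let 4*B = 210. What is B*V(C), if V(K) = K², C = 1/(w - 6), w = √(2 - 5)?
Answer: 105/(2*(6 - I*√3)²) ≈ 1.1391 + 0.71742*I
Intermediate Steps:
B = 105/2 (B = (¼)*210 = 105/2 ≈ 52.500)
w = I*√3 (w = √(-3) = I*√3 ≈ 1.732*I)
C = 1/(-6 + I*√3) (C = 1/(I*√3 - 6) = 1/(-6 + I*√3) ≈ -0.15385 - 0.044412*I)
B*V(C) = 105*(-2/13 - I*√3/39)²/2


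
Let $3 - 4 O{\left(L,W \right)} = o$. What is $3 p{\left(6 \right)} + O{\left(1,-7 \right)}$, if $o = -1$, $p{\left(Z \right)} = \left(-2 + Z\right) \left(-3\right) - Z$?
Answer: $-53$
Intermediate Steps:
$p{\left(Z \right)} = 6 - 4 Z$ ($p{\left(Z \right)} = \left(6 - 3 Z\right) - Z = 6 - 4 Z$)
$O{\left(L,W \right)} = 1$ ($O{\left(L,W \right)} = \frac{3}{4} - - \frac{1}{4} = \frac{3}{4} + \frac{1}{4} = 1$)
$3 p{\left(6 \right)} + O{\left(1,-7 \right)} = 3 \left(6 - 24\right) + 1 = 3 \left(-18\right) + 1 = -54 + 1 = -53$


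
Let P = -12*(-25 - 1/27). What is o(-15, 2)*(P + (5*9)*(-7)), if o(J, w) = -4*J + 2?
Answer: -8122/9 ≈ -902.44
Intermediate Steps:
o(J, w) = 2 - 4*J
P = 2704/9 (P = -12*(-25 - 1*1/27) = -12*(-25 - 1/27) = -12*(-676/27) = 2704/9 ≈ 300.44)
o(-15, 2)*(P + (5*9)*(-7)) = (2 - 4*(-15))*(2704/9 + (5*9)*(-7)) = (2 + 60)*(2704/9 + 45*(-7)) = 62*(2704/9 - 315) = 62*(-131/9) = -8122/9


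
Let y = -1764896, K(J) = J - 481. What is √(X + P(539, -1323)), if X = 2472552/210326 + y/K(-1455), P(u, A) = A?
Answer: I*√534765344583565/1156793 ≈ 19.991*I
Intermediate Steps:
K(J) = -481 + J
X = 11749699274/12724723 (X = 2472552/210326 - 1764896/(-481 - 1455) = 2472552*(1/210326) - 1764896/(-1936) = 1236276/105163 - 1764896*(-1/1936) = 1236276/105163 + 110306/121 = 11749699274/12724723 ≈ 923.38)
√(X + P(539, -1323)) = √(11749699274/12724723 - 1323) = √(-5085109255/12724723) = I*√534765344583565/1156793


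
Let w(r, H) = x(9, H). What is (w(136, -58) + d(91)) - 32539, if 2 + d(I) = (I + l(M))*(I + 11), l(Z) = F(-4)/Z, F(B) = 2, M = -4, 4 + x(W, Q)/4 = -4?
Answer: -23342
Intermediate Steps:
x(W, Q) = -32 (x(W, Q) = -16 + 4*(-4) = -16 - 16 = -32)
l(Z) = 2/Z
w(r, H) = -32
d(I) = -2 + (11 + I)*(-1/2 + I) (d(I) = -2 + (I + 2/(-4))*(I + 11) = -2 + (I + 2*(-1/4))*(11 + I) = -2 + (I - 1/2)*(11 + I) = -2 + (-1/2 + I)*(11 + I) = -2 + (11 + I)*(-1/2 + I))
(w(136, -58) + d(91)) - 32539 = (-32 + (-15/2 + 91**2 + (21/2)*91)) - 32539 = (-32 + (-15/2 + 8281 + 1911/2)) - 32539 = (-32 + 9229) - 32539 = 9197 - 32539 = -23342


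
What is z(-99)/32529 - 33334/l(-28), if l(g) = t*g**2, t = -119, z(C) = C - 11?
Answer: 10959787/30967608 ≈ 0.35391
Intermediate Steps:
z(C) = -11 + C
l(g) = -119*g**2
z(-99)/32529 - 33334/l(-28) = (-11 - 99)/32529 - 33334/((-119*(-28)**2)) = -110*1/32529 - 33334/((-119*784)) = -110/32529 - 33334/(-93296) = -110/32529 - 33334*(-1/93296) = -110/32529 + 2381/6664 = 10959787/30967608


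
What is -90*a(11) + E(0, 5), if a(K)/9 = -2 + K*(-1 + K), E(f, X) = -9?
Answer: -87489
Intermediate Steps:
a(K) = -18 + 9*K*(-1 + K) (a(K) = 9*(-2 + K*(-1 + K)) = -18 + 9*K*(-1 + K))
-90*a(11) + E(0, 5) = -90*(-18 - 9*11 + 9*11²) - 9 = -90*(-18 - 99 + 9*121) - 9 = -90*(-18 - 99 + 1089) - 9 = -90*972 - 9 = -87480 - 9 = -87489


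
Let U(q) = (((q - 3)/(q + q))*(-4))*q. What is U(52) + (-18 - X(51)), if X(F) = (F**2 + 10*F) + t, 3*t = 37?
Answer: -9718/3 ≈ -3239.3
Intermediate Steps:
t = 37/3 (t = (1/3)*37 = 37/3 ≈ 12.333)
X(F) = 37/3 + F**2 + 10*F (X(F) = (F**2 + 10*F) + 37/3 = 37/3 + F**2 + 10*F)
U(q) = 6 - 2*q (U(q) = (((-3 + q)/((2*q)))*(-4))*q = (((-3 + q)*(1/(2*q)))*(-4))*q = (((-3 + q)/(2*q))*(-4))*q = (-2*(-3 + q)/q)*q = 6 - 2*q)
U(52) + (-18 - X(51)) = (6 - 2*52) + (-18 - (37/3 + 51**2 + 10*51)) = (6 - 104) + (-18 - (37/3 + 2601 + 510)) = -98 + (-18 - 1*9370/3) = -98 + (-18 - 9370/3) = -98 - 9424/3 = -9718/3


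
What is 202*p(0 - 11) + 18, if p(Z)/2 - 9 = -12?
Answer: -1194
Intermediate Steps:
p(Z) = -6 (p(Z) = 18 + 2*(-12) = 18 - 24 = -6)
202*p(0 - 11) + 18 = 202*(-6) + 18 = -1212 + 18 = -1194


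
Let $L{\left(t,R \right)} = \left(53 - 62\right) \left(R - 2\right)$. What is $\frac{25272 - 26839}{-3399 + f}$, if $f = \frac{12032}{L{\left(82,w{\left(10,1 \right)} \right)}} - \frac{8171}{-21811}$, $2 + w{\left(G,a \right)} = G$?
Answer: $\frac{922801599}{2132655262} \approx 0.4327$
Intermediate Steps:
$w{\left(G,a \right)} = -2 + G$
$L{\left(t,R \right)} = 18 - 9 R$ ($L{\left(t,R \right)} = - 9 \left(-2 + R\right) = 18 - 9 R$)
$f = - \frac{130994359}{588897}$ ($f = \frac{12032}{18 - 9 \left(-2 + 10\right)} - \frac{8171}{-21811} = \frac{12032}{18 - 72} - - \frac{8171}{21811} = \frac{12032}{18 - 72} + \frac{8171}{21811} = \frac{12032}{-54} + \frac{8171}{21811} = 12032 \left(- \frac{1}{54}\right) + \frac{8171}{21811} = - \frac{6016}{27} + \frac{8171}{21811} = - \frac{130994359}{588897} \approx -222.44$)
$\frac{25272 - 26839}{-3399 + f} = \frac{25272 - 26839}{-3399 - \frac{130994359}{588897}} = \frac{25272 - 26839}{- \frac{2132655262}{588897}} = \left(-1567\right) \left(- \frac{588897}{2132655262}\right) = \frac{922801599}{2132655262}$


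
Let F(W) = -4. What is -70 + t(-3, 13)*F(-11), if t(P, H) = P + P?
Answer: -46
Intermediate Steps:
t(P, H) = 2*P
-70 + t(-3, 13)*F(-11) = -70 + (2*(-3))*(-4) = -70 - 6*(-4) = -70 + 24 = -46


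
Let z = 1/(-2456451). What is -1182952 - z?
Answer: -2905863623351/2456451 ≈ -1.1830e+6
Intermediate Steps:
z = -1/2456451 ≈ -4.0709e-7
-1182952 - z = -1182952 - 1*(-1/2456451) = -1182952 + 1/2456451 = -2905863623351/2456451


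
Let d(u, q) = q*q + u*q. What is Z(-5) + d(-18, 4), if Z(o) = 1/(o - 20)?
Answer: -1401/25 ≈ -56.040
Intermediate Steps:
d(u, q) = q**2 + q*u
Z(o) = 1/(-20 + o)
Z(-5) + d(-18, 4) = 1/(-20 - 5) + 4*(4 - 18) = 1/(-25) + 4*(-14) = -1/25 - 56 = -1401/25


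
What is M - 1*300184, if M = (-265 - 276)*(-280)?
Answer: -148704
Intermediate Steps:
M = 151480 (M = -541*(-280) = 151480)
M - 1*300184 = 151480 - 1*300184 = 151480 - 300184 = -148704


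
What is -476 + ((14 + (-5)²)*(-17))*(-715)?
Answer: 473569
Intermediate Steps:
-476 + ((14 + (-5)²)*(-17))*(-715) = -476 + ((14 + 25)*(-17))*(-715) = -476 + (39*(-17))*(-715) = -476 - 663*(-715) = -476 + 474045 = 473569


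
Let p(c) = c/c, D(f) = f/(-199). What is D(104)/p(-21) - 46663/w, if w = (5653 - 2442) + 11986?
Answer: -10866425/3024203 ≈ -3.5932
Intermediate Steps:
D(f) = -f/199 (D(f) = f*(-1/199) = -f/199)
w = 15197 (w = 3211 + 11986 = 15197)
p(c) = 1
D(104)/p(-21) - 46663/w = -1/199*104/1 - 46663/15197 = -104/199*1 - 46663*1/15197 = -104/199 - 46663/15197 = -10866425/3024203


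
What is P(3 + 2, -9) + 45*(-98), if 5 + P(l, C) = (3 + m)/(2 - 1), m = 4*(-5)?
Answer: -4432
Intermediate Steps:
m = -20
P(l, C) = -22 (P(l, C) = -5 + (3 - 20)/(2 - 1) = -5 - 17/1 = -5 - 17*1 = -5 - 17 = -22)
P(3 + 2, -9) + 45*(-98) = -22 + 45*(-98) = -22 - 4410 = -4432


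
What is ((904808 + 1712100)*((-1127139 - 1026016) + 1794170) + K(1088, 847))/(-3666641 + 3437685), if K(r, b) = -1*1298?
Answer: 469715359839/114478 ≈ 4.1031e+6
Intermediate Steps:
K(r, b) = -1298
((904808 + 1712100)*((-1127139 - 1026016) + 1794170) + K(1088, 847))/(-3666641 + 3437685) = ((904808 + 1712100)*((-1127139 - 1026016) + 1794170) - 1298)/(-3666641 + 3437685) = (2616908*(-2153155 + 1794170) - 1298)/(-228956) = (2616908*(-358985) - 1298)*(-1/228956) = (-939430718380 - 1298)*(-1/228956) = -939430719678*(-1/228956) = 469715359839/114478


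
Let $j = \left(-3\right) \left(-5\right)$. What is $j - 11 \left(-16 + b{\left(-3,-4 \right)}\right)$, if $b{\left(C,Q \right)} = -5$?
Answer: $246$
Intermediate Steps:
$j = 15$
$j - 11 \left(-16 + b{\left(-3,-4 \right)}\right) = 15 - 11 \left(-16 - 5\right) = 15 - -231 = 15 + 231 = 246$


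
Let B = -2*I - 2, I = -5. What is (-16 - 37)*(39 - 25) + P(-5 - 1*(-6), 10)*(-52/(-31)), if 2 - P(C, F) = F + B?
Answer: -23834/31 ≈ -768.84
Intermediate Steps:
B = 8 (B = -2*(-5) - 2 = 10 - 2 = 8)
P(C, F) = -6 - F (P(C, F) = 2 - (F + 8) = 2 - (8 + F) = 2 + (-8 - F) = -6 - F)
(-16 - 37)*(39 - 25) + P(-5 - 1*(-6), 10)*(-52/(-31)) = (-16 - 37)*(39 - 25) + (-6 - 1*10)*(-52/(-31)) = -53*14 + (-6 - 10)*(-52*(-1/31)) = -742 - 16*52/31 = -742 - 832/31 = -23834/31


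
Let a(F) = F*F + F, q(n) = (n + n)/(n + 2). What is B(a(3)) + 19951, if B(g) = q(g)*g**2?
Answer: 141385/7 ≈ 20198.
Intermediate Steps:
q(n) = 2*n/(2 + n) (q(n) = (2*n)/(2 + n) = 2*n/(2 + n))
a(F) = F + F**2 (a(F) = F**2 + F = F + F**2)
B(g) = 2*g**3/(2 + g) (B(g) = (2*g/(2 + g))*g**2 = 2*g**3/(2 + g))
B(a(3)) + 19951 = 2*(3*(1 + 3))**3/(2 + 3*(1 + 3)) + 19951 = 2*(3*4)**3/(2 + 3*4) + 19951 = 2*12**3/(2 + 12) + 19951 = 2*1728/14 + 19951 = 2*1728*(1/14) + 19951 = 1728/7 + 19951 = 141385/7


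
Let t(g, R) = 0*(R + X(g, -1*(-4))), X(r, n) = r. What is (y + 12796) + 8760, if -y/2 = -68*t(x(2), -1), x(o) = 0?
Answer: 21556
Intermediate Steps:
t(g, R) = 0 (t(g, R) = 0*(R + g) = 0)
y = 0 (y = -(-136)*0 = -2*0 = 0)
(y + 12796) + 8760 = (0 + 12796) + 8760 = 12796 + 8760 = 21556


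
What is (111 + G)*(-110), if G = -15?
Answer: -10560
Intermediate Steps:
(111 + G)*(-110) = (111 - 15)*(-110) = 96*(-110) = -10560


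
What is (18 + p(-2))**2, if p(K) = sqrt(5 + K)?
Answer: (18 + sqrt(3))**2 ≈ 389.35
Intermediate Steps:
(18 + p(-2))**2 = (18 + sqrt(5 - 2))**2 = (18 + sqrt(3))**2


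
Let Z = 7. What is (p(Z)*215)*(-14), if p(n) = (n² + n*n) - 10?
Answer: -264880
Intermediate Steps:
p(n) = -10 + 2*n² (p(n) = (n² + n²) - 10 = 2*n² - 10 = -10 + 2*n²)
(p(Z)*215)*(-14) = ((-10 + 2*7²)*215)*(-14) = ((-10 + 2*49)*215)*(-14) = ((-10 + 98)*215)*(-14) = (88*215)*(-14) = 18920*(-14) = -264880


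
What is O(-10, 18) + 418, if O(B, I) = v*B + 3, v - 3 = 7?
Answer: 321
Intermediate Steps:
v = 10 (v = 3 + 7 = 10)
O(B, I) = 3 + 10*B (O(B, I) = 10*B + 3 = 3 + 10*B)
O(-10, 18) + 418 = (3 + 10*(-10)) + 418 = (3 - 100) + 418 = -97 + 418 = 321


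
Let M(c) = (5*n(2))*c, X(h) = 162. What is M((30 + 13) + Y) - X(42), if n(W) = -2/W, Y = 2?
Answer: -387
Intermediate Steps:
M(c) = -5*c (M(c) = (5*(-2/2))*c = (5*(-2*½))*c = (5*(-1))*c = -5*c)
M((30 + 13) + Y) - X(42) = -5*((30 + 13) + 2) - 1*162 = -5*(43 + 2) - 162 = -5*45 - 162 = -225 - 162 = -387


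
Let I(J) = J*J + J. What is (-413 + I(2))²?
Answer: 165649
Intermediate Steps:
I(J) = J + J² (I(J) = J² + J = J + J²)
(-413 + I(2))² = (-413 + 2*(1 + 2))² = (-413 + 2*3)² = (-413 + 6)² = (-407)² = 165649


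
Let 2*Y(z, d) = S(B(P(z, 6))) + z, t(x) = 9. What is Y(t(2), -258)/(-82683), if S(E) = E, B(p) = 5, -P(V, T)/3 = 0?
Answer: -7/82683 ≈ -8.4661e-5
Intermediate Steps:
P(V, T) = 0 (P(V, T) = -3*0 = 0)
Y(z, d) = 5/2 + z/2 (Y(z, d) = (5 + z)/2 = 5/2 + z/2)
Y(t(2), -258)/(-82683) = (5/2 + (½)*9)/(-82683) = (5/2 + 9/2)*(-1/82683) = 7*(-1/82683) = -7/82683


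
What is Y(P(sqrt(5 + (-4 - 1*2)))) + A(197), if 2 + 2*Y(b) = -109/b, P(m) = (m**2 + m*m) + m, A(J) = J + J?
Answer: 2074/5 + 109*I/10 ≈ 414.8 + 10.9*I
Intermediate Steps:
A(J) = 2*J
P(m) = m + 2*m**2 (P(m) = (m**2 + m**2) + m = 2*m**2 + m = m + 2*m**2)
Y(b) = -1 - 109/(2*b) (Y(b) = -1 + (-109/b)/2 = -1 - 109/(2*b))
Y(P(sqrt(5 + (-4 - 1*2)))) + A(197) = (-109/2 - sqrt(5 + (-4 - 1*2))*(1 + 2*sqrt(5 + (-4 - 1*2))))/((sqrt(5 + (-4 - 1*2))*(1 + 2*sqrt(5 + (-4 - 1*2))))) + 2*197 = (-109/2 - sqrt(5 + (-4 - 2))*(1 + 2*sqrt(5 + (-4 - 2))))/((sqrt(5 + (-4 - 2))*(1 + 2*sqrt(5 + (-4 - 2))))) + 394 = (-109/2 - sqrt(5 - 6)*(1 + 2*sqrt(5 - 6)))/((sqrt(5 - 6)*(1 + 2*sqrt(5 - 6)))) + 394 = (-109/2 - sqrt(-1)*(1 + 2*sqrt(-1)))/((sqrt(-1)*(1 + 2*sqrt(-1)))) + 394 = (-109/2 - I*(1 + 2*I))/((I*(1 + 2*I))) + 394 = (-I*(1 - 2*I)/5)*(-109/2 - I*(1 + 2*I)) + 394 = -I*(1 - 2*I)*(-109/2 - I*(1 + 2*I))/5 + 394 = 394 - I*(1 - 2*I)*(-109/2 - I*(1 + 2*I))/5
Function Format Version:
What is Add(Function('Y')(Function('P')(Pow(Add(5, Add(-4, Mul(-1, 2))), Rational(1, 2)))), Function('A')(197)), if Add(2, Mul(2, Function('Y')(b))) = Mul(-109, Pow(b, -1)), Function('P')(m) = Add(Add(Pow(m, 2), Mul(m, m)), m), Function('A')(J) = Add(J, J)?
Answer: Add(Rational(2074, 5), Mul(Rational(109, 10), I)) ≈ Add(414.80, Mul(10.900, I))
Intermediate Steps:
Function('A')(J) = Mul(2, J)
Function('P')(m) = Add(m, Mul(2, Pow(m, 2))) (Function('P')(m) = Add(Add(Pow(m, 2), Pow(m, 2)), m) = Add(Mul(2, Pow(m, 2)), m) = Add(m, Mul(2, Pow(m, 2))))
Function('Y')(b) = Add(-1, Mul(Rational(-109, 2), Pow(b, -1))) (Function('Y')(b) = Add(-1, Mul(Rational(1, 2), Mul(-109, Pow(b, -1)))) = Add(-1, Mul(Rational(-109, 2), Pow(b, -1))))
Add(Function('Y')(Function('P')(Pow(Add(5, Add(-4, Mul(-1, 2))), Rational(1, 2)))), Function('A')(197)) = Add(Mul(Pow(Mul(Pow(Add(5, Add(-4, Mul(-1, 2))), Rational(1, 2)), Add(1, Mul(2, Pow(Add(5, Add(-4, Mul(-1, 2))), Rational(1, 2))))), -1), Add(Rational(-109, 2), Mul(-1, Mul(Pow(Add(5, Add(-4, Mul(-1, 2))), Rational(1, 2)), Add(1, Mul(2, Pow(Add(5, Add(-4, Mul(-1, 2))), Rational(1, 2)))))))), Mul(2, 197)) = Add(Mul(Pow(Mul(Pow(Add(5, Add(-4, -2)), Rational(1, 2)), Add(1, Mul(2, Pow(Add(5, Add(-4, -2)), Rational(1, 2))))), -1), Add(Rational(-109, 2), Mul(-1, Mul(Pow(Add(5, Add(-4, -2)), Rational(1, 2)), Add(1, Mul(2, Pow(Add(5, Add(-4, -2)), Rational(1, 2)))))))), 394) = Add(Mul(Pow(Mul(Pow(Add(5, -6), Rational(1, 2)), Add(1, Mul(2, Pow(Add(5, -6), Rational(1, 2))))), -1), Add(Rational(-109, 2), Mul(-1, Mul(Pow(Add(5, -6), Rational(1, 2)), Add(1, Mul(2, Pow(Add(5, -6), Rational(1, 2)))))))), 394) = Add(Mul(Pow(Mul(Pow(-1, Rational(1, 2)), Add(1, Mul(2, Pow(-1, Rational(1, 2))))), -1), Add(Rational(-109, 2), Mul(-1, Mul(Pow(-1, Rational(1, 2)), Add(1, Mul(2, Pow(-1, Rational(1, 2)))))))), 394) = Add(Mul(Pow(Mul(I, Add(1, Mul(2, I))), -1), Add(Rational(-109, 2), Mul(-1, Mul(I, Add(1, Mul(2, I)))))), 394) = Add(Mul(Mul(Rational(-1, 5), I, Add(1, Mul(-2, I))), Add(Rational(-109, 2), Mul(-1, I, Add(1, Mul(2, I))))), 394) = Add(Mul(Rational(-1, 5), I, Add(1, Mul(-2, I)), Add(Rational(-109, 2), Mul(-1, I, Add(1, Mul(2, I))))), 394) = Add(394, Mul(Rational(-1, 5), I, Add(1, Mul(-2, I)), Add(Rational(-109, 2), Mul(-1, I, Add(1, Mul(2, I))))))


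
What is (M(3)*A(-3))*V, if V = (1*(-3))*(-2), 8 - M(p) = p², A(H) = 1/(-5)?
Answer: 6/5 ≈ 1.2000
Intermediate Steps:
A(H) = -⅕
M(p) = 8 - p²
V = 6 (V = -3*(-2) = 6)
(M(3)*A(-3))*V = ((8 - 1*3²)*(-⅕))*6 = ((8 - 1*9)*(-⅕))*6 = ((8 - 9)*(-⅕))*6 = -1*(-⅕)*6 = (⅕)*6 = 6/5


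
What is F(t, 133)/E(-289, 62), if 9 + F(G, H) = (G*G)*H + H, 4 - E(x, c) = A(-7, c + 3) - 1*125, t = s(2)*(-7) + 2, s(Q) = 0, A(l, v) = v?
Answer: 41/4 ≈ 10.250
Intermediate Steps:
t = 2 (t = 0*(-7) + 2 = 0 + 2 = 2)
E(x, c) = 126 - c (E(x, c) = 4 - ((c + 3) - 1*125) = 4 - ((3 + c) - 125) = 4 - (-122 + c) = 4 + (122 - c) = 126 - c)
F(G, H) = -9 + H + H*G² (F(G, H) = -9 + ((G*G)*H + H) = -9 + (G²*H + H) = -9 + (H*G² + H) = -9 + (H + H*G²) = -9 + H + H*G²)
F(t, 133)/E(-289, 62) = (-9 + 133 + 133*2²)/(126 - 1*62) = (-9 + 133 + 133*4)/(126 - 62) = (-9 + 133 + 532)/64 = 656*(1/64) = 41/4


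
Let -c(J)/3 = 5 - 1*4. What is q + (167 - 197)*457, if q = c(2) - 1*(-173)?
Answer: -13540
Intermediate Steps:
c(J) = -3 (c(J) = -3*(5 - 1*4) = -3*(5 - 4) = -3*1 = -3)
q = 170 (q = -3 - 1*(-173) = -3 + 173 = 170)
q + (167 - 197)*457 = 170 + (167 - 197)*457 = 170 - 30*457 = 170 - 13710 = -13540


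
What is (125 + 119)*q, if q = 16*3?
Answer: 11712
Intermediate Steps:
q = 48
(125 + 119)*q = (125 + 119)*48 = 244*48 = 11712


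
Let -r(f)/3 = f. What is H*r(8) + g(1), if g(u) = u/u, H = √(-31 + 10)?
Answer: 1 - 24*I*√21 ≈ 1.0 - 109.98*I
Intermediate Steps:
r(f) = -3*f
H = I*√21 (H = √(-21) = I*√21 ≈ 4.5826*I)
g(u) = 1
H*r(8) + g(1) = (I*√21)*(-3*8) + 1 = (I*√21)*(-24) + 1 = -24*I*√21 + 1 = 1 - 24*I*√21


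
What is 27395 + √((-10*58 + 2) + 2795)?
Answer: 27395 + √2217 ≈ 27442.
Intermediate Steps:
27395 + √((-10*58 + 2) + 2795) = 27395 + √((-580 + 2) + 2795) = 27395 + √(-578 + 2795) = 27395 + √2217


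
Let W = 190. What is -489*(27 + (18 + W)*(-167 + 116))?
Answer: 5174109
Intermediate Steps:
-489*(27 + (18 + W)*(-167 + 116)) = -489*(27 + (18 + 190)*(-167 + 116)) = -489*(27 + 208*(-51)) = -489*(27 - 10608) = -489*(-10581) = 5174109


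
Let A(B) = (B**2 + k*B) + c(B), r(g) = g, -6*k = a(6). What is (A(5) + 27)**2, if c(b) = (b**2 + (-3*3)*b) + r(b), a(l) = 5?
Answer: 38809/36 ≈ 1078.0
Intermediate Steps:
k = -5/6 (k = -1/6*5 = -5/6 ≈ -0.83333)
c(b) = b**2 - 8*b (c(b) = (b**2 + (-3*3)*b) + b = (b**2 - 9*b) + b = b**2 - 8*b)
A(B) = B**2 - 5*B/6 + B*(-8 + B) (A(B) = (B**2 - 5*B/6) + B*(-8 + B) = B**2 - 5*B/6 + B*(-8 + B))
(A(5) + 27)**2 = ((1/6)*5*(-53 + 12*5) + 27)**2 = ((1/6)*5*(-53 + 60) + 27)**2 = ((1/6)*5*7 + 27)**2 = (35/6 + 27)**2 = (197/6)**2 = 38809/36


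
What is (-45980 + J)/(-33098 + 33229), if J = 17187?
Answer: -28793/131 ≈ -219.79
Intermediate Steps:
(-45980 + J)/(-33098 + 33229) = (-45980 + 17187)/(-33098 + 33229) = -28793/131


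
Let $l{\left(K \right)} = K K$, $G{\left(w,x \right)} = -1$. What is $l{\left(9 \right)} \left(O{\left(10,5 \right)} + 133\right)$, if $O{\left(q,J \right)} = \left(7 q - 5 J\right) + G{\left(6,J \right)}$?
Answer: $14337$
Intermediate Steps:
$O{\left(q,J \right)} = -1 - 5 J + 7 q$ ($O{\left(q,J \right)} = \left(7 q - 5 J\right) - 1 = \left(- 5 J + 7 q\right) - 1 = -1 - 5 J + 7 q$)
$l{\left(K \right)} = K^{2}$
$l{\left(9 \right)} \left(O{\left(10,5 \right)} + 133\right) = 9^{2} \left(\left(-1 - 25 + 7 \cdot 10\right) + 133\right) = 81 \left(\left(-1 - 25 + 70\right) + 133\right) = 81 \left(44 + 133\right) = 81 \cdot 177 = 14337$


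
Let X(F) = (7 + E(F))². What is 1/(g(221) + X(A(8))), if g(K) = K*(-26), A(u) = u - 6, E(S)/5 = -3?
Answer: -1/5682 ≈ -0.00017599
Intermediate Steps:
E(S) = -15 (E(S) = 5*(-3) = -15)
A(u) = -6 + u
g(K) = -26*K
X(F) = 64 (X(F) = (7 - 15)² = (-8)² = 64)
1/(g(221) + X(A(8))) = 1/(-26*221 + 64) = 1/(-5746 + 64) = 1/(-5682) = -1/5682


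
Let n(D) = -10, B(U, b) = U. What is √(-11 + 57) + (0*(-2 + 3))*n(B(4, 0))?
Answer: √46 ≈ 6.7823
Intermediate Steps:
√(-11 + 57) + (0*(-2 + 3))*n(B(4, 0)) = √(-11 + 57) + (0*(-2 + 3))*(-10) = √46 + (0*1)*(-10) = √46 + 0*(-10) = √46 + 0 = √46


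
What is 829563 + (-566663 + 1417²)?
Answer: 2270789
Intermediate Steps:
829563 + (-566663 + 1417²) = 829563 + (-566663 + 2007889) = 829563 + 1441226 = 2270789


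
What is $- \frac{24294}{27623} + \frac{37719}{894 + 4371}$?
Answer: $\frac{33852001}{5386485} \approx 6.2846$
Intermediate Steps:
$- \frac{24294}{27623} + \frac{37719}{894 + 4371} = \left(-24294\right) \frac{1}{27623} + \frac{37719}{5265} = - \frac{24294}{27623} + 37719 \cdot \frac{1}{5265} = - \frac{24294}{27623} + \frac{1397}{195} = \frac{33852001}{5386485}$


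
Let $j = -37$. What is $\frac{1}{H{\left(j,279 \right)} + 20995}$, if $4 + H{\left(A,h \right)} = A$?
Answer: $\frac{1}{20954} \approx 4.7724 \cdot 10^{-5}$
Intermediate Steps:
$H{\left(A,h \right)} = -4 + A$
$\frac{1}{H{\left(j,279 \right)} + 20995} = \frac{1}{\left(-4 - 37\right) + 20995} = \frac{1}{-41 + 20995} = \frac{1}{20954}$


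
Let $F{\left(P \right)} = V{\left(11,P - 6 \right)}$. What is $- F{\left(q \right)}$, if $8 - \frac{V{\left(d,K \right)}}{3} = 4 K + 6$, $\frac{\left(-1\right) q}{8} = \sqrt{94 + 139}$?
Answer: $-78 - 96 \sqrt{233} \approx -1543.4$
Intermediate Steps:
$q = - 8 \sqrt{233}$ ($q = - 8 \sqrt{94 + 139} = - 8 \sqrt{233} \approx -122.11$)
$V{\left(d,K \right)} = 6 - 12 K$ ($V{\left(d,K \right)} = 24 - 3 \left(4 K + 6\right) = 24 - 3 \left(6 + 4 K\right) = 24 - \left(18 + 12 K\right) = 6 - 12 K$)
$F{\left(P \right)} = 78 - 12 P$ ($F{\left(P \right)} = 6 - 12 \left(P - 6\right) = 6 - 12 \left(-6 + P\right) = 6 - \left(-72 + 12 P\right) = 78 - 12 P$)
$- F{\left(q \right)} = - (78 - 12 \left(- 8 \sqrt{233}\right)) = - (78 + 96 \sqrt{233}) = -78 - 96 \sqrt{233}$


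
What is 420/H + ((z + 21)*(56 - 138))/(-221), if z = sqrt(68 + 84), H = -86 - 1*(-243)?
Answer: 363174/34697 + 164*sqrt(38)/221 ≈ 15.042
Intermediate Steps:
H = 157 (H = -86 + 243 = 157)
z = 2*sqrt(38) (z = sqrt(152) = 2*sqrt(38) ≈ 12.329)
420/H + ((z + 21)*(56 - 138))/(-221) = 420/157 + ((2*sqrt(38) + 21)*(56 - 138))/(-221) = 420*(1/157) + ((21 + 2*sqrt(38))*(-82))*(-1/221) = 420/157 + (-1722 - 164*sqrt(38))*(-1/221) = 420/157 + (1722/221 + 164*sqrt(38)/221) = 363174/34697 + 164*sqrt(38)/221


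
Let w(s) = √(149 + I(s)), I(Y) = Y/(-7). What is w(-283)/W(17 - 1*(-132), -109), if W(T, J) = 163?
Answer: √9282/1141 ≈ 0.084437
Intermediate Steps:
I(Y) = -Y/7 (I(Y) = Y*(-⅐) = -Y/7)
w(s) = √(149 - s/7)
w(-283)/W(17 - 1*(-132), -109) = (√(7301 - 7*(-283))/7)/163 = (√(7301 + 1981)/7)*(1/163) = (√9282/7)*(1/163) = √9282/1141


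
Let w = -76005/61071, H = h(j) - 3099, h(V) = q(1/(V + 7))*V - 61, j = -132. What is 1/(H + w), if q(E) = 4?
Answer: -20357/75101951 ≈ -0.00027106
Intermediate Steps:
h(V) = -61 + 4*V (h(V) = 4*V - 61 = -61 + 4*V)
H = -3688 (H = (-61 + 4*(-132)) - 3099 = (-61 - 528) - 3099 = -589 - 3099 = -3688)
w = -25335/20357 (w = -76005*1/61071 = -25335/20357 ≈ -1.2445)
1/(H + w) = 1/(-3688 - 25335/20357) = 1/(-75101951/20357) = -20357/75101951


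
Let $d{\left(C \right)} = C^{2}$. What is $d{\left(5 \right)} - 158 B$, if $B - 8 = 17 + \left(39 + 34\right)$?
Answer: $-15459$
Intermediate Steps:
$B = 98$ ($B = 8 + \left(17 + \left(39 + 34\right)\right) = 8 + \left(17 + 73\right) = 8 + 90 = 98$)
$d{\left(5 \right)} - 158 B = 5^{2} - 15484 = 25 - 15484 = -15459$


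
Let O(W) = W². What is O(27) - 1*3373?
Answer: -2644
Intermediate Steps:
O(27) - 1*3373 = 27² - 1*3373 = 729 - 3373 = -2644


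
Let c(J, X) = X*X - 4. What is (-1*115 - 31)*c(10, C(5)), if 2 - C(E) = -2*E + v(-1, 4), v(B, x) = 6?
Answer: -4672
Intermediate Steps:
C(E) = -4 + 2*E (C(E) = 2 - (-2*E + 6) = 2 - (6 - 2*E) = 2 + (-6 + 2*E) = -4 + 2*E)
c(J, X) = -4 + X² (c(J, X) = X² - 4 = -4 + X²)
(-1*115 - 31)*c(10, C(5)) = (-1*115 - 31)*(-4 + (-4 + 2*5)²) = (-115 - 31)*(-4 + (-4 + 10)²) = -146*(-4 + 6²) = -146*(-4 + 36) = -146*32 = -4672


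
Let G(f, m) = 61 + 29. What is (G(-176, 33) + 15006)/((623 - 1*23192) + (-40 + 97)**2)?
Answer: -629/805 ≈ -0.78137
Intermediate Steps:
G(f, m) = 90
(G(-176, 33) + 15006)/((623 - 1*23192) + (-40 + 97)**2) = (90 + 15006)/((623 - 1*23192) + (-40 + 97)**2) = 15096/((623 - 23192) + 57**2) = 15096/(-22569 + 3249) = 15096/(-19320) = 15096*(-1/19320) = -629/805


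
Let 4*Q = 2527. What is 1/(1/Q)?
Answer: 2527/4 ≈ 631.75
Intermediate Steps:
Q = 2527/4 (Q = (1/4)*2527 = 2527/4 ≈ 631.75)
1/(1/Q) = 1/(1/(2527/4)) = 1/(4/2527) = 2527/4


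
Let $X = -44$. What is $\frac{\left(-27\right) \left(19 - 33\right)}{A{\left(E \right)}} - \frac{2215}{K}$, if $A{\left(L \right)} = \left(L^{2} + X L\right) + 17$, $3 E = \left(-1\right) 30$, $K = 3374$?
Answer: $\frac{41617}{1879318} \approx 0.022145$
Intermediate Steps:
$E = -10$ ($E = \frac{\left(-1\right) 30}{3} = \frac{1}{3} \left(-30\right) = -10$)
$A{\left(L \right)} = 17 + L^{2} - 44 L$ ($A{\left(L \right)} = \left(L^{2} - 44 L\right) + 17 = 17 + L^{2} - 44 L$)
$\frac{\left(-27\right) \left(19 - 33\right)}{A{\left(E \right)}} - \frac{2215}{K} = \frac{\left(-27\right) \left(19 - 33\right)}{17 + \left(-10\right)^{2} - -440} - \frac{2215}{3374} = \frac{\left(-27\right) \left(-14\right)}{17 + 100 + 440} - \frac{2215}{3374} = \frac{378}{557} - \frac{2215}{3374} = \frac{41617}{1879318}$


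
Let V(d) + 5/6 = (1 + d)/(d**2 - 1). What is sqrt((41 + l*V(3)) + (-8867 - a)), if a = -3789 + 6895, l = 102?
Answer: I*sqrt(11966) ≈ 109.39*I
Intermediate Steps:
V(d) = -5/6 + (1 + d)/(-1 + d**2) (V(d) = -5/6 + (1 + d)/(d**2 - 1) = -5/6 + (1 + d)/(-1 + d**2))
a = 3106
sqrt((41 + l*V(3)) + (-8867 - a)) = sqrt((41 + 102*((11 - 5*3)/(6*(-1 + 3)))) + (-8867 - 1*3106)) = sqrt((41 + 102*((1/6)*(11 - 15)/2)) + (-8867 - 3106)) = sqrt((41 + 102*((1/6)*(1/2)*(-4))) - 11973) = sqrt((41 + 102*(-1/3)) - 11973) = sqrt((41 - 34) - 11973) = sqrt(7 - 11973) = sqrt(-11966) = I*sqrt(11966)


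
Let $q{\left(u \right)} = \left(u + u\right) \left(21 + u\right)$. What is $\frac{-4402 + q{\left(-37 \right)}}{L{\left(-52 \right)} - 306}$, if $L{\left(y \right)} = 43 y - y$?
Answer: $\frac{1609}{1245} \approx 1.2924$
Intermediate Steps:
$q{\left(u \right)} = 2 u \left(21 + u\right)$
$L{\left(y \right)} = 42 y$
$\frac{-4402 + q{\left(-37 \right)}}{L{\left(-52 \right)} - 306} = \frac{-4402 + 2 \left(-37\right) \left(21 - 37\right)}{42 \left(-52\right) - 306} = \frac{-4402 + 2 \left(-37\right) \left(-16\right)}{-2184 - 306} = \frac{-4402 + 1184}{-2490} = \left(-3218\right) \left(- \frac{1}{2490}\right) = \frac{1609}{1245}$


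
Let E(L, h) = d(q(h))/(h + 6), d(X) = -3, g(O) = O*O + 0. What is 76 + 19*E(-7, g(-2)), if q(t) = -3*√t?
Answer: 703/10 ≈ 70.300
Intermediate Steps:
g(O) = O² (g(O) = O² + 0 = O²)
E(L, h) = -3/(6 + h) (E(L, h) = -3/(h + 6) = -3/(6 + h))
76 + 19*E(-7, g(-2)) = 76 + 19*(-3/(6 + (-2)²)) = 76 + 19*(-3/(6 + 4)) = 76 + 19*(-3/10) = 76 - 57/10 = 703/10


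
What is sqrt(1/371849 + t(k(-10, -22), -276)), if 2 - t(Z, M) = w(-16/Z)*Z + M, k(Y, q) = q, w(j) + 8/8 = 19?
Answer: sqrt(93195111883723)/371849 ≈ 25.962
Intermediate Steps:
w(j) = 18 (w(j) = -1 + 19 = 18)
t(Z, M) = 2 - M - 18*Z (t(Z, M) = 2 - (18*Z + M) = 2 - (M + 18*Z) = 2 + (-M - 18*Z) = 2 - M - 18*Z)
sqrt(1/371849 + t(k(-10, -22), -276)) = sqrt(1/371849 + (2 - 1*(-276) - 18*(-22))) = sqrt(1/371849 + (2 + 276 + 396)) = sqrt(1/371849 + 674) = sqrt(250626227/371849) = sqrt(93195111883723)/371849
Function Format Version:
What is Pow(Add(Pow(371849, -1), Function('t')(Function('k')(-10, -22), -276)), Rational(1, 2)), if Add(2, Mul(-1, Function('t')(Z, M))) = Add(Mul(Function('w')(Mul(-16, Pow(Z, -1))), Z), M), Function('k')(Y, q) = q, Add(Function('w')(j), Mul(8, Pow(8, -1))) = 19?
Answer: Mul(Rational(1, 371849), Pow(93195111883723, Rational(1, 2))) ≈ 25.962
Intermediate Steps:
Function('w')(j) = 18 (Function('w')(j) = Add(-1, 19) = 18)
Function('t')(Z, M) = Add(2, Mul(-1, M), Mul(-18, Z)) (Function('t')(Z, M) = Add(2, Mul(-1, Add(Mul(18, Z), M))) = Add(2, Mul(-1, Add(M, Mul(18, Z)))) = Add(2, Add(Mul(-1, M), Mul(-18, Z))) = Add(2, Mul(-1, M), Mul(-18, Z)))
Pow(Add(Pow(371849, -1), Function('t')(Function('k')(-10, -22), -276)), Rational(1, 2)) = Pow(Add(Pow(371849, -1), Add(2, Mul(-1, -276), Mul(-18, -22))), Rational(1, 2)) = Pow(Add(Rational(1, 371849), Add(2, 276, 396)), Rational(1, 2)) = Pow(Add(Rational(1, 371849), 674), Rational(1, 2)) = Pow(Rational(250626227, 371849), Rational(1, 2)) = Mul(Rational(1, 371849), Pow(93195111883723, Rational(1, 2)))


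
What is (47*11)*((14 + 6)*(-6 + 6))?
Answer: 0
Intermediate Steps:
(47*11)*((14 + 6)*(-6 + 6)) = 517*(20*0) = 517*0 = 0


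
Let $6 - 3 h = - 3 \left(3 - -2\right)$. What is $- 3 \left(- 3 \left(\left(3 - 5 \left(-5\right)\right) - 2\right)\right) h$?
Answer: $1638$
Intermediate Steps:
$h = 7$ ($h = 2 - \frac{\left(-3\right) \left(3 - -2\right)}{3} = 2 - \frac{\left(-3\right) \left(3 + 2\right)}{3} = 2 - \frac{\left(-3\right) 5}{3} = 2 - -5 = 2 + 5 = 7$)
$- 3 \left(- 3 \left(\left(3 - 5 \left(-5\right)\right) - 2\right)\right) h = - 3 \left(- 3 \left(\left(3 - 5 \left(-5\right)\right) - 2\right)\right) 7 = - 3 \left(- 3 \left(\left(3 - -25\right) - 2\right)\right) 7 = - 3 \left(- 3 \left(\left(3 + 25\right) - 2\right)\right) 7 = - 3 \left(- 3 \left(28 - 2\right)\right) 7 = - 3 \left(\left(-3\right) 26\right) 7 = \left(-3\right) \left(-78\right) 7 = 234 \cdot 7 = 1638$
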